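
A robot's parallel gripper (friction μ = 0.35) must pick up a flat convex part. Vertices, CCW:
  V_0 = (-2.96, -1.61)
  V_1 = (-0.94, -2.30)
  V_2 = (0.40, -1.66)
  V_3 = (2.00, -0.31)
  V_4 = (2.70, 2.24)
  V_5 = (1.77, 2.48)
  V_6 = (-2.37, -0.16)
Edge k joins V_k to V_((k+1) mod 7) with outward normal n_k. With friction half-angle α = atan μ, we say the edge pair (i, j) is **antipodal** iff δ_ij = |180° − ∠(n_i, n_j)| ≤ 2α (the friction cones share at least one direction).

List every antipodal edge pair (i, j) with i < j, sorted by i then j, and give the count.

count = 5; pairs: (0,4), (1,5), (2,5), (2,6), (3,6)

α = atan 0.35 = 19.29°;  2α = 38.58°
n_0 = (-0.3232, -0.9463)
n_1 = (+0.4310, -0.9024)
n_2 = (+0.6449, -0.7643)
n_3 = (+0.9643, -0.2647)
n_4 = (+0.2499, +0.9683)
n_5 = (-0.5377, +0.8432)
n_6 = (-0.9263, +0.3769)
  (0,1): δ = 135.61°  ·
  (0,2): δ = 120.98°  ·
  (0,3): δ = 86.49°  ·
  (0,4): δ = 4.39°  ✓
  (0,5): δ = 51.38°  ·
  (0,6): δ = 86.72°  ·
  (1,2): δ = 165.37°  ·
  (1,3): δ = 130.88°  ·
  (1,4): δ = 40.00°  ·
  (1,5): δ = 7.00°  ✓
  (1,6): δ = 42.33°  ·
  (2,3): δ = 145.51°  ·
  (2,4): δ = 54.63°  ·
  (2,5): δ = 7.63°  ✓
  (2,6): δ = 27.70°  ✓
  (3,4): δ = 89.12°  ·
  (3,5): δ = 42.12°  ·
  (3,6): δ = 6.79°  ✓
  (4,5): δ = 133.00°  ·
  (4,6): δ = 97.67°  ·
  (5,6): δ = 144.67°  ·
antipodal pairs: 5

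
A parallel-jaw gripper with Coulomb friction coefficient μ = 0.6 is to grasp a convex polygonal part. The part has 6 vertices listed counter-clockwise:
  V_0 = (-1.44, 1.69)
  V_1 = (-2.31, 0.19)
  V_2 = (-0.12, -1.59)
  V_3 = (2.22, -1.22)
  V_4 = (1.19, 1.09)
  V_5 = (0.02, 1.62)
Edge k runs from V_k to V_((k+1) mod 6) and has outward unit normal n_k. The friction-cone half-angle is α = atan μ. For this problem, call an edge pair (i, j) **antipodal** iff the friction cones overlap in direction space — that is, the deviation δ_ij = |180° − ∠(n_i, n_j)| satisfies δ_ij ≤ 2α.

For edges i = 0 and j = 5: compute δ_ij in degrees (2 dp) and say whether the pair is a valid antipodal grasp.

α = atan 0.6 = 30.96°;  2α = 61.93°
edge 0: e_0 = (-0.87, -1.50);  n_0 = (-0.8650, +0.5017)
edge 5: e_5 = (-1.46, +0.07);  n_5 = (+0.0479, +0.9989)
∠(n_0, n_5) = 62.63°
δ = |180° − 62.63°| = 117.37°
117.37° > 2α = 61.93°  →  invalid

δ = 117.37°, invalid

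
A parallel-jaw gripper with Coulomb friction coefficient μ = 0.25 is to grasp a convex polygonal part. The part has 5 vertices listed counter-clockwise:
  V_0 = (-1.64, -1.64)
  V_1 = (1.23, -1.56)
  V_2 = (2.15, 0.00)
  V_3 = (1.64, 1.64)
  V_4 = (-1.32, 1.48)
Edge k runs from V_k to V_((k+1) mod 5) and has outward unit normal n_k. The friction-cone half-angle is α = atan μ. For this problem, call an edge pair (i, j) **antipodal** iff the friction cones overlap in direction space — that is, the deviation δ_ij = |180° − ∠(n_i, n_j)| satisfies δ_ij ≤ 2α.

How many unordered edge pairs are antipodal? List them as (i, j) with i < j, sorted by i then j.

α = atan 0.25 = 14.04°;  2α = 28.07°
n_0 = (+0.0279, -0.9996)
n_1 = (+0.8614, -0.5080)
n_2 = (+0.9549, +0.2969)
n_3 = (-0.0540, +0.9985)
n_4 = (-0.9948, +0.1020)
  (0,1): δ = 122.13°  ·
  (0,2): δ = 74.32°  ·
  (0,3): δ = 1.50°  ✓
  (0,4): δ = 82.55°  ·
  (1,2): δ = 132.20°  ·
  (1,3): δ = 56.38°  ·
  (1,4): δ = 24.67°  ✓
  (2,3): δ = 104.18°  ·
  (2,4): δ = 23.13°  ✓
  (3,4): δ = 98.95°  ·
antipodal pairs: 3

count = 3; pairs: (0,3), (1,4), (2,4)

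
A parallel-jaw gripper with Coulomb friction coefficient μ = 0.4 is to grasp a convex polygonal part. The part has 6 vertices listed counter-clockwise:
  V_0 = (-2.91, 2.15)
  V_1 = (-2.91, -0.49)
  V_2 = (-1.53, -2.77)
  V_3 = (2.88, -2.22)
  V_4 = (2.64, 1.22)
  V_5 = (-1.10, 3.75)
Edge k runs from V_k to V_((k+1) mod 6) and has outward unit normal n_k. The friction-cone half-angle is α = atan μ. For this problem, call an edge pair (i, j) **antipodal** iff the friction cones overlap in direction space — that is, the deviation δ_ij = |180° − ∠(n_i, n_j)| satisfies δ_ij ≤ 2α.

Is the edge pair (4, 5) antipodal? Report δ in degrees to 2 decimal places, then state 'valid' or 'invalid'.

α = atan 0.4 = 21.80°;  2α = 43.60°
edge 4: e_4 = (-3.74, +2.53);  n_4 = (+0.5603, +0.8283)
edge 5: e_5 = (-1.81, -1.60);  n_5 = (-0.6623, +0.7492)
∠(n_4, n_5) = 75.55°
δ = |180° − 75.55°| = 104.45°
104.45° > 2α = 43.60°  →  invalid

δ = 104.45°, invalid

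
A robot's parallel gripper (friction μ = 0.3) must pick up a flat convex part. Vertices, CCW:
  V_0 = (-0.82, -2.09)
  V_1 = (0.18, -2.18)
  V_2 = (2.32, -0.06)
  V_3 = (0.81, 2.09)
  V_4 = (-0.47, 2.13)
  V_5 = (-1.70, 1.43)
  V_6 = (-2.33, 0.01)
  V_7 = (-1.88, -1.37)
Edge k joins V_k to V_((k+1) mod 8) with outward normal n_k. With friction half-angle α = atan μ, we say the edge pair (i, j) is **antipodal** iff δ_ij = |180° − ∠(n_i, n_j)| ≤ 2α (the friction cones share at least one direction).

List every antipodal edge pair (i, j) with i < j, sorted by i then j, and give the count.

count = 6; pairs: (0,3), (1,4), (1,5), (2,6), (2,7), (3,7)

α = atan 0.3 = 16.70°;  2α = 33.40°
n_0 = (-0.0896, -0.9960)
n_1 = (+0.7038, -0.7104)
n_2 = (+0.8183, +0.5747)
n_3 = (+0.0312, +0.9995)
n_4 = (-0.4946, +0.8691)
n_5 = (-0.9141, +0.4055)
n_6 = (-0.9507, -0.3100)
n_7 = (-0.5619, -0.8272)
  (0,1): δ = 130.13°  ·
  (0,2): δ = 49.78°  ·
  (0,3): δ = 3.35°  ✓
  (0,4): δ = 34.79°  ·
  (0,5): δ = 71.22°  ·
  (0,6): δ = 113.20°  ·
  (0,7): δ = 150.96°  ·
  (1,2): δ = 99.65°  ·
  (1,3): δ = 46.52°  ·
  (1,4): δ = 15.09°  ✓
  (1,5): δ = 21.34°  ✓
  (1,6): δ = 63.33°  ·
  (1,7): δ = 101.08°  ·
  (2,3): δ = 126.87°  ·
  (2,4): δ = 95.44°  ·
  (2,5): δ = 59.01°  ·
  (2,6): δ = 17.02°  ✓
  (2,7): δ = 20.73°  ✓
  (3,4): δ = 148.57°  ·
  (3,5): δ = 112.14°  ·
  (3,6): δ = 70.15°  ·
  (3,7): δ = 32.40°  ✓
  (4,5): δ = 143.57°  ·
  (4,6): δ = 101.58°  ·
  (4,7): δ = 63.83°  ·
  (5,6): δ = 138.01°  ·
  (5,7): δ = 100.26°  ·
  (6,7): δ = 142.25°  ·
antipodal pairs: 6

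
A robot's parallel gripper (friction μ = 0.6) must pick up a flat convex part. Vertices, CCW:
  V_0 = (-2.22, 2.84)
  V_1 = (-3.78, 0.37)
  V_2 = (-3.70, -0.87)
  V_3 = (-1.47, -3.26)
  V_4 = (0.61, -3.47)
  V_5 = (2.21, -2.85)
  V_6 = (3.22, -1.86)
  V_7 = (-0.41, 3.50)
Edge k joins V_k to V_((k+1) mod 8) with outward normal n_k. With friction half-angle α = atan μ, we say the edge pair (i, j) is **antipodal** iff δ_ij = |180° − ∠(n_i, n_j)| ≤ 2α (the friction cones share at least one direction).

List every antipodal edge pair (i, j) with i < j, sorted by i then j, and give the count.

α = atan 0.6 = 30.96°;  2α = 61.93°
n_0 = (-0.8455, +0.5340)
n_1 = (-0.9979, -0.0644)
n_2 = (-0.7312, -0.6822)
n_3 = (-0.1005, -0.9949)
n_4 = (+0.3613, -0.9324)
n_5 = (+0.7000, -0.7141)
n_6 = (+0.8280, +0.5607)
n_7 = (-0.3426, +0.9395)
  (0,1): δ = 144.03°  ·
  (0,2): δ = 104.71°  ·
  (0,3): δ = 63.49°  ·
  (0,4): δ = 36.54°  ✓
  (0,5): δ = 13.30°  ✓
  (0,6): δ = 66.38°  ·
  (0,7): δ = 142.31°  ·
  (1,2): δ = 140.67°  ·
  (1,3): δ = 99.46°  ·
  (1,4): δ = 72.51°  ·
  (1,5): δ = 49.26°  ✓
  (1,6): δ = 30.42°  ✓
  (1,7): δ = 106.34°  ·
  (2,3): δ = 138.78°  ·
  (2,4): δ = 111.84°  ·
  (2,5): δ = 88.59°  ·
  (2,6): δ = 8.91°  ✓
  (2,7): δ = 67.02°  ·
  (3,4): δ = 153.05°  ·
  (3,5): δ = 129.81°  ·
  (3,6): δ = 50.13°  ✓
  (3,7): δ = 25.80°  ✓
  (4,5): δ = 156.75°  ·
  (4,6): δ = 77.07°  ·
  (4,7): δ = 1.15°  ✓
  (5,6): δ = 100.32°  ·
  (5,7): δ = 24.39°  ✓
  (6,7): δ = 104.07°  ·
antipodal pairs: 9

count = 9; pairs: (0,4), (0,5), (1,5), (1,6), (2,6), (3,6), (3,7), (4,7), (5,7)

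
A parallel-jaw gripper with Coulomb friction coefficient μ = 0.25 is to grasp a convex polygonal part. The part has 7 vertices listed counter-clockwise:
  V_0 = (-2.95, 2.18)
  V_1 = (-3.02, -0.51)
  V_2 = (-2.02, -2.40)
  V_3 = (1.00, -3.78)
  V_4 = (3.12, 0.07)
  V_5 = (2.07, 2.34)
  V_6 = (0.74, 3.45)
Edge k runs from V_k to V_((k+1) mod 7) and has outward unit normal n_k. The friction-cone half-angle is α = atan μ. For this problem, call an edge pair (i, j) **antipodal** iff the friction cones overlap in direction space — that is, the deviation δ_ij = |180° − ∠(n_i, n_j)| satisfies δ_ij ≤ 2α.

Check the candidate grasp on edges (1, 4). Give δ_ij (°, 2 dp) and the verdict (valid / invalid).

δ = 3.06°, valid

α = atan 0.25 = 14.04°;  2α = 28.07°
edge 1: e_1 = (+1.00, -1.89);  n_1 = (-0.8839, -0.4677)
edge 4: e_4 = (-1.05, +2.27);  n_4 = (+0.9076, +0.4198)
∠(n_1, n_4) = 176.94°
δ = |180° − 176.94°| = 3.06°
3.06° ≤ 2α = 28.07°  →  valid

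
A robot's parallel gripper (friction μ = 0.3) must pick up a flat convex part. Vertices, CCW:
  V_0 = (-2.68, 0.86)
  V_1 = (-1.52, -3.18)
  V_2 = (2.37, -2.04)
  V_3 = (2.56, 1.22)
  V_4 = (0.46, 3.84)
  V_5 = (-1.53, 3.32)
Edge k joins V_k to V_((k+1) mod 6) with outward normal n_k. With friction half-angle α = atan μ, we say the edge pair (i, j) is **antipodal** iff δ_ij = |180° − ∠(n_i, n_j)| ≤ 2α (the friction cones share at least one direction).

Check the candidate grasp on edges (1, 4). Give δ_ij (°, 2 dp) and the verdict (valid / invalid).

δ = 1.69°, valid

α = atan 0.3 = 16.70°;  2α = 33.40°
edge 1: e_1 = (+3.89, +1.14);  n_1 = (+0.2812, -0.9596)
edge 4: e_4 = (-1.99, -0.52);  n_4 = (-0.2528, +0.9675)
∠(n_1, n_4) = 178.31°
δ = |180° − 178.31°| = 1.69°
1.69° ≤ 2α = 33.40°  →  valid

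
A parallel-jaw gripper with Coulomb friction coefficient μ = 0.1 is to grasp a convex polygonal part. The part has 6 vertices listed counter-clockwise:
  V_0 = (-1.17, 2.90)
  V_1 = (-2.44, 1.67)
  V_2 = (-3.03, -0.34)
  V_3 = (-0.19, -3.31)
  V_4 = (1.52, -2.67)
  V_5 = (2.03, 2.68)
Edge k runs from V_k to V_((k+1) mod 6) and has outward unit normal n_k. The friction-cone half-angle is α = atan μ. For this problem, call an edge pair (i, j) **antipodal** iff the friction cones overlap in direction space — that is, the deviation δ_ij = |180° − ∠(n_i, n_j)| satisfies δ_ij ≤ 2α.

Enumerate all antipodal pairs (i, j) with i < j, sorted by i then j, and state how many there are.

α = atan 0.1 = 5.71°;  2α = 11.42°
n_0 = (-0.6957, +0.7183)
n_1 = (-0.9595, +0.2816)
n_2 = (-0.7227, -0.6911)
n_3 = (+0.3505, -0.9366)
n_4 = (+0.9955, -0.0949)
n_5 = (+0.0686, +0.9976)
  (0,1): δ = 150.44°  ·
  (0,2): δ = 90.37°  ·
  (0,3): δ = 23.56°  ·
  (0,4): δ = 40.47°  ·
  (0,5): δ = 131.98°  ·
  (1,2): δ = 119.92°  ·
  (1,3): δ = 53.12°  ·
  (1,4): δ = 10.91°  ✓
  (1,5): δ = 102.43°  ·
  (2,3): δ = 113.20°  ·
  (2,4): δ = 49.16°  ·
  (2,5): δ = 42.35°  ·
  (3,4): δ = 115.96°  ·
  (3,5): δ = 24.45°  ·
  (4,5): δ = 88.49°  ·
antipodal pairs: 1

count = 1; pairs: (1,4)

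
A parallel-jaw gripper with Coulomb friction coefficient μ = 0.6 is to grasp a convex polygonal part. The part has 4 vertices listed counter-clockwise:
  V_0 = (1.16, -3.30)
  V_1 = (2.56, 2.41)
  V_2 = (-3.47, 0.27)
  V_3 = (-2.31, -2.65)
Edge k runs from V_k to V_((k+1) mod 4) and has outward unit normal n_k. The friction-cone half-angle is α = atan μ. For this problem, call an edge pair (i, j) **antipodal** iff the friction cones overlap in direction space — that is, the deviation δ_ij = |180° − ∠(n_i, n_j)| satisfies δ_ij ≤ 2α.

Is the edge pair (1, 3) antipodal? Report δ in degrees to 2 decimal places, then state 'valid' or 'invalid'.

α = atan 0.6 = 30.96°;  2α = 61.93°
edge 1: e_1 = (-6.03, -2.14);  n_1 = (-0.3345, +0.9424)
edge 3: e_3 = (+3.47, -0.65);  n_3 = (-0.1841, -0.9829)
∠(n_1, n_3) = 149.85°
δ = |180° − 149.85°| = 30.15°
30.15° ≤ 2α = 61.93°  →  valid

δ = 30.15°, valid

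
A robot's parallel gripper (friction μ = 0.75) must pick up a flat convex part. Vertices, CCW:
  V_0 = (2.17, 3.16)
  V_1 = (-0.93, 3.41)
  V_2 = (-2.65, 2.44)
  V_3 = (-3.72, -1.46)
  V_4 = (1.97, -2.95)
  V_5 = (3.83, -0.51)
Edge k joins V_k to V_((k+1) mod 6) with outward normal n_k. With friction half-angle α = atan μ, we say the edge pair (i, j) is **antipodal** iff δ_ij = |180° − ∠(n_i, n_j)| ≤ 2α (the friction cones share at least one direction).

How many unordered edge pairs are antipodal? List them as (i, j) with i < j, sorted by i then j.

α = atan 0.75 = 36.87°;  2α = 73.74°
n_0 = (+0.0804, +0.9968)
n_1 = (-0.4912, +0.8710)
n_2 = (-0.9644, +0.2646)
n_3 = (-0.2533, -0.9674)
n_4 = (+0.7953, -0.6062)
n_5 = (+0.9111, +0.4121)
  (0,1): δ = 145.97°  ·
  (0,2): δ = 100.73°  ·
  (0,3): δ = 10.06°  ✓
  (0,4): δ = 57.29°  ✓
  (0,5): δ = 118.95°  ·
  (1,2): δ = 134.76°  ·
  (1,3): δ = 44.10°  ✓
  (1,4): δ = 23.26°  ✓
  (1,5): δ = 84.92°  ·
  (2,3): δ = 89.33°  ·
  (2,4): δ = 21.98°  ✓
  (2,5): δ = 39.68°  ✓
  (3,4): δ = 112.64°  ·
  (3,5): δ = 50.99°  ✓
  (4,5): δ = 118.34°  ·
antipodal pairs: 7

count = 7; pairs: (0,3), (0,4), (1,3), (1,4), (2,4), (2,5), (3,5)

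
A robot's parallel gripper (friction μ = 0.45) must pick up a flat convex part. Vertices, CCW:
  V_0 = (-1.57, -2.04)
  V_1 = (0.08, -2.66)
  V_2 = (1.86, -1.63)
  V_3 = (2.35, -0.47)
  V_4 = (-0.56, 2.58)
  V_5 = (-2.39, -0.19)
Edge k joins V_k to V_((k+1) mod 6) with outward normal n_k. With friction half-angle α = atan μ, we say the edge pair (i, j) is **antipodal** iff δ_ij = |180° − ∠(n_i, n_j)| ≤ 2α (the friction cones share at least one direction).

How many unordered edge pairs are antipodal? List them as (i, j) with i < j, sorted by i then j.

count = 5; pairs: (0,3), (1,4), (2,4), (2,5), (3,5)

α = atan 0.45 = 24.23°;  2α = 48.46°
n_0 = (-0.3517, -0.9361)
n_1 = (+0.5008, -0.8655)
n_2 = (+0.9212, -0.3891)
n_3 = (+0.7235, +0.6903)
n_4 = (-0.8344, +0.5512)
n_5 = (-0.9142, -0.4052)
  (0,1): δ = 129.35°  ·
  (0,2): δ = 92.31°  ·
  (0,3): δ = 25.75°  ✓
  (0,4): δ = 77.14°  ·
  (0,5): δ = 134.50°  ·
  (1,2): δ = 142.96°  ·
  (1,3): δ = 76.40°  ·
  (1,4): δ = 26.49°  ✓
  (1,5): δ = 83.85°  ·
  (2,3): δ = 113.45°  ·
  (2,4): δ = 10.55°  ✓
  (2,5): δ = 46.80°  ✓
  (3,4): δ = 77.11°  ·
  (3,5): δ = 19.75°  ✓
  (4,5): δ = 122.64°  ·
antipodal pairs: 5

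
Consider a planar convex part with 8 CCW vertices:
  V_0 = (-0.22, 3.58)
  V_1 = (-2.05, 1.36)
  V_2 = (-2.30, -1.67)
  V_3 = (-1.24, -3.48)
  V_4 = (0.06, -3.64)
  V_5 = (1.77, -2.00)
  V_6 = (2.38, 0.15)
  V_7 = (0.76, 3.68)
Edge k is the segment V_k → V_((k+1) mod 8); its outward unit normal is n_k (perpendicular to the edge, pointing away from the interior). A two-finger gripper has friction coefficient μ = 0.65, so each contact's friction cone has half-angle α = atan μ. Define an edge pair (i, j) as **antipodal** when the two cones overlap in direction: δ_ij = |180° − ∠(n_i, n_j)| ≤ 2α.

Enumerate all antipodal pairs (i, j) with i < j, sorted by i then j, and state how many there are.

α = atan 0.65 = 33.02°;  2α = 66.05°
n_0 = (-0.7716, +0.6361)
n_1 = (-0.9966, +0.0822)
n_2 = (-0.8629, -0.5054)
n_3 = (-0.1222, -0.9925)
n_4 = (+0.6922, -0.7217)
n_5 = (+0.9620, -0.2729)
n_6 = (+0.9089, +0.4171)
n_7 = (-0.1015, +0.9948)
  (0,1): δ = 145.22°  ·
  (0,2): δ = 110.15°  ·
  (0,3): δ = 57.52°  ✓
  (0,4): δ = 6.70°  ✓
  (0,5): δ = 23.66°  ✓
  (0,6): δ = 64.15°  ✓
  (0,7): δ = 135.33°  ·
  (1,2): δ = 144.93°  ·
  (1,3): δ = 92.30°  ·
  (1,4): δ = 41.48°  ✓
  (1,5): δ = 11.12°  ✓
  (1,6): δ = 29.37°  ✓
  (1,7): δ = 100.54°  ·
  (2,3): δ = 127.37°  ·
  (2,4): δ = 76.55°  ·
  (2,5): δ = 46.19°  ✓
  (2,6): δ = 5.70°  ✓
  (2,7): δ = 65.47°  ✓
  (3,4): δ = 129.18°  ·
  (3,5): δ = 98.82°  ·
  (3,6): δ = 58.33°  ✓
  (3,7): δ = 12.84°  ✓
  (4,5): δ = 149.64°  ·
  (4,6): δ = 109.15°  ·
  (4,7): δ = 37.98°  ✓
  (5,6): δ = 139.51°  ·
  (5,7): δ = 68.33°  ·
  (6,7): δ = 108.83°  ·
antipodal pairs: 13

count = 13; pairs: (0,3), (0,4), (0,5), (0,6), (1,4), (1,5), (1,6), (2,5), (2,6), (2,7), (3,6), (3,7), (4,7)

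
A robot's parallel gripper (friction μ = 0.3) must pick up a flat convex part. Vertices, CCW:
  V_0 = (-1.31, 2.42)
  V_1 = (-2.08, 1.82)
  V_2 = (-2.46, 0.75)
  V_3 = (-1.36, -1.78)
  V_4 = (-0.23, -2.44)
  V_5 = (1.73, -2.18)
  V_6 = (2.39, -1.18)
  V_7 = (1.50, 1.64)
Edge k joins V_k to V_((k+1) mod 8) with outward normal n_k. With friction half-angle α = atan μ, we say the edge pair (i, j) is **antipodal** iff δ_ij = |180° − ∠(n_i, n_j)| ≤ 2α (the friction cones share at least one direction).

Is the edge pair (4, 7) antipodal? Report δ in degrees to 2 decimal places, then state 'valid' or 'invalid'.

α = atan 0.3 = 16.70°;  2α = 33.40°
edge 4: e_4 = (+1.96, +0.26);  n_4 = (+0.1315, -0.9913)
edge 7: e_7 = (-2.81, +0.78);  n_7 = (+0.2675, +0.9636)
∠(n_4, n_7) = 156.93°
δ = |180° − 156.93°| = 23.07°
23.07° ≤ 2α = 33.40°  →  valid

δ = 23.07°, valid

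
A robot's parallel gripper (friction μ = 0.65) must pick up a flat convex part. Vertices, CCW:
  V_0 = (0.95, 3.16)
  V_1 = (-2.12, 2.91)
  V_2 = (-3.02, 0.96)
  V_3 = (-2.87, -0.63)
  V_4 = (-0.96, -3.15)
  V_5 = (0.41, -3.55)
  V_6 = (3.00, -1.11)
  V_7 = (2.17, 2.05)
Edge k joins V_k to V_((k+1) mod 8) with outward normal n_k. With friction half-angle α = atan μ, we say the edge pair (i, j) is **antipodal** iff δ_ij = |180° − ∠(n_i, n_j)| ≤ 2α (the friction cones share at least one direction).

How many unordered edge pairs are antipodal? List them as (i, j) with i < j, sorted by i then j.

count = 12; pairs: (0,3), (0,4), (0,5), (1,5), (1,6), (2,5), (2,6), (2,7), (3,6), (3,7), (4,6), (4,7)

α = atan 0.65 = 33.02°;  2α = 66.05°
n_0 = (-0.0812, +0.9967)
n_1 = (-0.9080, +0.4191)
n_2 = (-0.9956, -0.0939)
n_3 = (-0.7970, -0.6040)
n_4 = (-0.2803, -0.9599)
n_5 = (+0.6857, -0.7279)
n_6 = (+0.9672, +0.2540)
n_7 = (+0.6730, +0.7397)
  (0,1): δ = 119.43°  ·
  (0,2): δ = 89.27°  ·
  (0,3): δ = 57.50°  ✓
  (0,4): δ = 20.93°  ✓
  (0,5): δ = 38.64°  ✓
  (0,6): δ = 100.06°  ·
  (0,7): δ = 133.05°  ·
  (1,2): δ = 149.84°  ·
  (1,3): δ = 118.07°  ·
  (1,4): δ = 81.50°  ·
  (1,5): δ = 21.93°  ✓
  (1,6): δ = 39.49°  ✓
  (1,7): δ = 72.48°  ·
  (2,3): δ = 148.23°  ·
  (2,4): δ = 111.67°  ·
  (2,5): δ = 52.10°  ✓
  (2,6): δ = 9.33°  ✓
  (2,7): δ = 42.31°  ✓
  (3,4): δ = 143.44°  ·
  (3,5): δ = 83.87°  ·
  (3,6): δ = 22.44°  ✓
  (3,7): δ = 10.54°  ✓
  (4,5): δ = 120.43°  ·
  (4,6): δ = 59.01°  ✓
  (4,7): δ = 26.02°  ✓
  (5,6): δ = 118.58°  ·
  (5,7): δ = 85.59°  ·
  (6,7): δ = 147.01°  ·
antipodal pairs: 12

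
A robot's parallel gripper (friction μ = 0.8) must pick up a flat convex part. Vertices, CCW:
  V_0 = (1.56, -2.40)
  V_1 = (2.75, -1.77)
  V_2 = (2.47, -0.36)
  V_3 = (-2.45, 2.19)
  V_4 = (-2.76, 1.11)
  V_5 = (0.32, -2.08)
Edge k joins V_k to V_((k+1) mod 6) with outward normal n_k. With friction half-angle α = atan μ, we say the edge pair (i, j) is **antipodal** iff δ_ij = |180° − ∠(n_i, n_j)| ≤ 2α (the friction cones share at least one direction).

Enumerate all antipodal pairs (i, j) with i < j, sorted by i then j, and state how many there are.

α = atan 0.8 = 38.66°;  2α = 77.32°
n_0 = (+0.4679, -0.8838)
n_1 = (+0.9808, +0.1948)
n_2 = (+0.4602, +0.8878)
n_3 = (-0.9612, +0.2759)
n_4 = (-0.7194, -0.6946)
n_5 = (-0.2499, -0.9683)
  (0,1): δ = 106.67°  ·
  (0,2): δ = 55.29°  ✓
  (0,3): δ = 46.09°  ✓
  (0,4): δ = 106.10°  ·
  (0,5): δ = 137.63°  ·
  (1,2): δ = 128.63°  ·
  (1,3): δ = 27.25°  ✓
  (1,4): δ = 32.76°  ✓
  (1,5): δ = 64.30°  ✓
  (2,3): δ = 78.62°  ·
  (2,4): δ = 18.61°  ✓
  (2,5): δ = 12.93°  ✓
  (3,4): δ = 119.99°  ·
  (3,5): δ = 88.45°  ·
  (4,5): δ = 148.47°  ·
antipodal pairs: 7

count = 7; pairs: (0,2), (0,3), (1,3), (1,4), (1,5), (2,4), (2,5)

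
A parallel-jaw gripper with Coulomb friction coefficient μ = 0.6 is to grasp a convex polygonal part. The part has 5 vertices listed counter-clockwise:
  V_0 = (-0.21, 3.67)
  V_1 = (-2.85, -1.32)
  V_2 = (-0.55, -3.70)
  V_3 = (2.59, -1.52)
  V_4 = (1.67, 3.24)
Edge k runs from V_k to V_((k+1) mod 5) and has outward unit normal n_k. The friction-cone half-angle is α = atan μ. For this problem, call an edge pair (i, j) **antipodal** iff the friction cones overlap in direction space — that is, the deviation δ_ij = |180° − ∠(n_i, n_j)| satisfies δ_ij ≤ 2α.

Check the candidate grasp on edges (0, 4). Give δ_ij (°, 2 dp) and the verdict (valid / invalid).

δ = 105.00°, invalid

α = atan 0.6 = 30.96°;  2α = 61.93°
edge 0: e_0 = (-2.64, -4.99);  n_0 = (-0.8839, +0.4676)
edge 4: e_4 = (-1.88, +0.43);  n_4 = (+0.2230, +0.9748)
∠(n_0, n_4) = 75.00°
δ = |180° − 75.00°| = 105.00°
105.00° > 2α = 61.93°  →  invalid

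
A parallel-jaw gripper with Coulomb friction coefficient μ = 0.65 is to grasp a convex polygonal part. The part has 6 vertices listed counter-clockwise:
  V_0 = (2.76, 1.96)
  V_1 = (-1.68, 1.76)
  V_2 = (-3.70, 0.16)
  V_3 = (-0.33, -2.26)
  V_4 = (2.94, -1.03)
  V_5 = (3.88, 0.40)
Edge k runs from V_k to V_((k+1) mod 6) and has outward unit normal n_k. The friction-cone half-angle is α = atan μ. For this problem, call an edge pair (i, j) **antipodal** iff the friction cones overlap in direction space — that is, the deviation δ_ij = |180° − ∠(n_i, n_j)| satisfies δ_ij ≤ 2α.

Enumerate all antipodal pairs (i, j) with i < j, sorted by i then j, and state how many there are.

count = 6; pairs: (0,2), (0,3), (0,4), (1,3), (1,4), (2,5)

α = atan 0.65 = 33.02°;  2α = 66.05°
n_0 = (-0.0450, +0.9990)
n_1 = (-0.6209, +0.7839)
n_2 = (-0.5833, -0.8123)
n_3 = (+0.3521, -0.9360)
n_4 = (+0.8356, -0.5493)
n_5 = (+0.8123, +0.5832)
  (0,1): δ = 144.20°  ·
  (0,2): δ = 38.26°  ✓
  (0,3): δ = 18.03°  ✓
  (0,4): δ = 54.10°  ✓
  (0,5): δ = 123.10°  ·
  (1,2): δ = 74.06°  ·
  (1,3): δ = 17.77°  ✓
  (1,4): δ = 18.30°  ✓
  (1,5): δ = 87.29°  ·
  (2,3): δ = 123.70°  ·
  (2,4): δ = 87.64°  ·
  (2,5): δ = 18.64°  ✓
  (3,4): δ = 143.93°  ·
  (3,5): δ = 74.94°  ·
  (4,5): δ = 111.00°  ·
antipodal pairs: 6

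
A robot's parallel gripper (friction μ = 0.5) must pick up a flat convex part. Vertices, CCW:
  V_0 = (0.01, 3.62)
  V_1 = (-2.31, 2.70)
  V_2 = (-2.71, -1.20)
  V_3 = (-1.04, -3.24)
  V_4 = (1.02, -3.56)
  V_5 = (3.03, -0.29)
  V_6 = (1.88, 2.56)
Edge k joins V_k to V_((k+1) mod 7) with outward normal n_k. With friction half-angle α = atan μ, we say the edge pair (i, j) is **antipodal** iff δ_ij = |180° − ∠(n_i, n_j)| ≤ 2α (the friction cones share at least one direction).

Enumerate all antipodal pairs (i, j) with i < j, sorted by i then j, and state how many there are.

α = atan 0.5 = 26.57°;  2α = 53.13°
n_0 = (-0.3686, +0.9296)
n_1 = (-0.9948, +0.1020)
n_2 = (-0.7738, -0.6334)
n_3 = (-0.1535, -0.9881)
n_4 = (+0.8519, -0.5237)
n_5 = (+0.9274, +0.3742)
n_6 = (+0.4931, +0.8700)
  (0,1): δ = 117.49°  ·
  (0,2): δ = 72.33°  ·
  (0,3): δ = 30.46°  ✓
  (0,4): δ = 36.79°  ✓
  (0,5): δ = 90.34°  ·
  (0,6): δ = 128.82°  ·
  (1,2): δ = 134.84°  ·
  (1,3): δ = 92.97°  ·
  (1,4): δ = 25.72°  ✓
  (1,5): δ = 27.83°  ✓
  (1,6): δ = 66.31°  ·
  (2,3): δ = 138.13°  ·
  (2,4): δ = 70.88°  ·
  (2,5): δ = 17.33°  ✓
  (2,6): δ = 21.15°  ✓
  (3,4): δ = 112.75°  ·
  (3,5): δ = 59.20°  ·
  (3,6): δ = 20.72°  ✓
  (4,5): δ = 126.45°  ·
  (4,6): δ = 87.97°  ·
  (5,6): δ = 141.52°  ·
antipodal pairs: 7

count = 7; pairs: (0,3), (0,4), (1,4), (1,5), (2,5), (2,6), (3,6)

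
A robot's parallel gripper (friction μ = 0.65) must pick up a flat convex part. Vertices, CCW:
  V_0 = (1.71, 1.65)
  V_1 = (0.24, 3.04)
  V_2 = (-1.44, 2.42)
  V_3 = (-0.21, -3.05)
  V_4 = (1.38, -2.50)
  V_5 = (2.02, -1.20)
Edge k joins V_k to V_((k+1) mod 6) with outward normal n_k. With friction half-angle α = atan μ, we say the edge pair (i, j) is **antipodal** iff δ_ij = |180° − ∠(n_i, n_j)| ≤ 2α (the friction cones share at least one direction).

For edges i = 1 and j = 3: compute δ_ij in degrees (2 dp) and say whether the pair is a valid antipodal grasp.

δ = 1.18°, valid

α = atan 0.65 = 33.02°;  2α = 66.05°
edge 1: e_1 = (-1.68, -0.62);  n_1 = (-0.3462, +0.9382)
edge 3: e_3 = (+1.59, +0.55);  n_3 = (+0.3269, -0.9451)
∠(n_1, n_3) = 178.82°
δ = |180° − 178.82°| = 1.18°
1.18° ≤ 2α = 66.05°  →  valid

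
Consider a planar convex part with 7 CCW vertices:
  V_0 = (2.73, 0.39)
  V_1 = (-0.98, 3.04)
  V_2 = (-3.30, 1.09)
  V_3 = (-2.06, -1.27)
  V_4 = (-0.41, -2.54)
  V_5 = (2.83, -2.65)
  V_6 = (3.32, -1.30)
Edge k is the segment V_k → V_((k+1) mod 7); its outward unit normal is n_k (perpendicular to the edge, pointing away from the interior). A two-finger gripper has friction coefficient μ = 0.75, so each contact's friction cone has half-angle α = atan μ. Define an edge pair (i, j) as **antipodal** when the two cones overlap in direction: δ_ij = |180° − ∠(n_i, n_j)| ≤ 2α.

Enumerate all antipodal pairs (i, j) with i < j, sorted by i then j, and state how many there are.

α = atan 0.75 = 36.87°;  2α = 73.74°
n_0 = (+0.5812, +0.8137)
n_1 = (-0.6434, +0.7655)
n_2 = (-0.8852, -0.4651)
n_3 = (-0.6099, -0.7924)
n_4 = (-0.0339, -0.9994)
n_5 = (+0.9400, -0.3412)
n_6 = (+0.9441, +0.3296)
  (0,1): δ = 104.41°  ·
  (0,2): δ = 26.74°  ✓
  (0,3): δ = 2.05°  ✓
  (0,4): δ = 33.59°  ✓
  (0,5): δ = 105.59°  ·
  (0,6): δ = 144.78°  ·
  (1,2): δ = 102.33°  ·
  (1,3): δ = 77.63°  ·
  (1,4): δ = 41.99°  ✓
  (1,5): δ = 30.00°  ✓
  (1,6): δ = 69.20°  ✓
  (2,3): δ = 155.30°  ·
  (2,4): δ = 119.66°  ·
  (2,5): δ = 47.67°  ✓
  (2,6): δ = 8.47°  ✓
  (3,4): δ = 144.36°  ·
  (3,5): δ = 72.36°  ✓
  (3,6): δ = 33.17°  ✓
  (4,5): δ = 108.00°  ·
  (4,6): δ = 68.81°  ✓
  (5,6): δ = 140.81°  ·
antipodal pairs: 11

count = 11; pairs: (0,2), (0,3), (0,4), (1,4), (1,5), (1,6), (2,5), (2,6), (3,5), (3,6), (4,6)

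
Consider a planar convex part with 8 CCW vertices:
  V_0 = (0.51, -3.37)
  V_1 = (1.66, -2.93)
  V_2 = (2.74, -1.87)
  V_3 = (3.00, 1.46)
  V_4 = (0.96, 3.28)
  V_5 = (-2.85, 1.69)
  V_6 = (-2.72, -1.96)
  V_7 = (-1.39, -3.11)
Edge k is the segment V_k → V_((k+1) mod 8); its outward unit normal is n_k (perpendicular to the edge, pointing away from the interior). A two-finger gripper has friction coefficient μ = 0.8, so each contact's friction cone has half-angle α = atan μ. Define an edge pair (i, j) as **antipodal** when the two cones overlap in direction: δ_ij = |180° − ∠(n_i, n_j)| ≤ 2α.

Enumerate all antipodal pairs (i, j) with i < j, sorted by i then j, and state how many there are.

α = atan 0.8 = 38.66°;  2α = 77.32°
n_0 = (+0.3573, -0.9340)
n_1 = (+0.7005, -0.7137)
n_2 = (+0.9970, -0.0778)
n_3 = (+0.6657, +0.7462)
n_4 = (-0.3851, +0.9229)
n_5 = (-0.9994, -0.0356)
n_6 = (-0.6541, -0.7564)
n_7 = (-0.1356, -0.9908)
  (0,1): δ = 156.47°  ·
  (0,2): δ = 115.40°  ·
  (0,3): δ = 62.68°  ✓
  (0,4): δ = 1.71°  ✓
  (0,5): δ = 71.10°  ✓
  (0,6): δ = 118.21°  ·
  (0,7): δ = 151.27°  ·
  (1,2): δ = 138.93°  ·
  (1,3): δ = 86.20°  ·
  (1,4): δ = 21.81°  ✓
  (1,5): δ = 47.58°  ✓
  (1,6): δ = 94.69°  ·
  (1,7): δ = 127.74°  ·
  (2,3): δ = 127.27°  ·
  (2,4): δ = 62.88°  ✓
  (2,5): δ = 6.50°  ✓
  (2,6): δ = 53.62°  ✓
  (2,7): δ = 86.67°  ·
  (3,4): δ = 115.61°  ·
  (3,5): δ = 46.22°  ✓
  (3,6): δ = 0.89°  ✓
  (3,7): δ = 33.95°  ✓
  (4,5): δ = 110.61°  ·
  (4,6): δ = 63.50°  ✓
  (4,7): δ = 30.44°  ✓
  (5,6): δ = 132.89°  ·
  (5,7): δ = 99.83°  ·
  (6,7): δ = 146.94°  ·
antipodal pairs: 13

count = 13; pairs: (0,3), (0,4), (0,5), (1,4), (1,5), (2,4), (2,5), (2,6), (3,5), (3,6), (3,7), (4,6), (4,7)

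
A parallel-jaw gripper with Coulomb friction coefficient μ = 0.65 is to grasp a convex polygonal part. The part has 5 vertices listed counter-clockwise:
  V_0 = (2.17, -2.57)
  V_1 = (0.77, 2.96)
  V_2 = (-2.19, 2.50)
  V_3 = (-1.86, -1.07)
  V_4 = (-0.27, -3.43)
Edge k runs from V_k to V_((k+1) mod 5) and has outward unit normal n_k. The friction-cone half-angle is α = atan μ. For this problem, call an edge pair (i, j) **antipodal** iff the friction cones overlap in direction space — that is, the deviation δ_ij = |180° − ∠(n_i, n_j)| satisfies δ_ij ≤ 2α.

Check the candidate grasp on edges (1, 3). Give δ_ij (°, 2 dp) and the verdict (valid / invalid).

δ = 64.86°, valid

α = atan 0.65 = 33.02°;  2α = 66.05°
edge 1: e_1 = (-2.96, -0.46);  n_1 = (-0.1536, +0.9881)
edge 3: e_3 = (+1.59, -2.36);  n_3 = (-0.8293, -0.5587)
∠(n_1, n_3) = 115.14°
δ = |180° − 115.14°| = 64.86°
64.86° ≤ 2α = 66.05°  →  valid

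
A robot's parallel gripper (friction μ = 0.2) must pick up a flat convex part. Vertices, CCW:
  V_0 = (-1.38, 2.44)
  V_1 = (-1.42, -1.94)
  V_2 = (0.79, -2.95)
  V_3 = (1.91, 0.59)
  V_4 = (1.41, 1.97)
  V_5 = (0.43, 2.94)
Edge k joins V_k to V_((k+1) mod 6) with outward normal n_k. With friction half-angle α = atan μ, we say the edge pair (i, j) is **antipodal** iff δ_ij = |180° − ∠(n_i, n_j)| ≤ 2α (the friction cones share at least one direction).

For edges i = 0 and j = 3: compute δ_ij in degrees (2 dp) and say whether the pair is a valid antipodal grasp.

α = atan 0.2 = 11.31°;  2α = 22.62°
edge 0: e_0 = (-0.04, -4.38);  n_0 = (-1.0000, +0.0091)
edge 3: e_3 = (-0.50, +1.38);  n_3 = (+0.9402, +0.3406)
∠(n_0, n_3) = 159.56°
δ = |180° − 159.56°| = 20.44°
20.44° ≤ 2α = 22.62°  →  valid

δ = 20.44°, valid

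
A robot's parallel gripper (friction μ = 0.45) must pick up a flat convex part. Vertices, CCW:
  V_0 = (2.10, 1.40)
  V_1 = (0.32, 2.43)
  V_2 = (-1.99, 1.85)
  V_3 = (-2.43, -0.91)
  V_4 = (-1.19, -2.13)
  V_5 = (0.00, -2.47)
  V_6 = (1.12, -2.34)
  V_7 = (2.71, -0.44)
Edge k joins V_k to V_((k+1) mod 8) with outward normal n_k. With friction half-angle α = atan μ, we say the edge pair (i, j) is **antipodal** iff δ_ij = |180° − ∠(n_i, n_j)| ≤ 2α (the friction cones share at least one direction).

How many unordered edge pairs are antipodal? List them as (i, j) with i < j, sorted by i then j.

count = 9; pairs: (0,3), (0,4), (0,5), (1,4), (1,5), (1,6), (2,6), (2,7), (3,7)

α = atan 0.45 = 24.23°;  2α = 48.46°
n_0 = (+0.5008, +0.8655)
n_1 = (-0.2435, +0.9699)
n_2 = (-0.9875, +0.1574)
n_3 = (-0.7013, -0.7128)
n_4 = (-0.2747, -0.9615)
n_5 = (+0.1153, -0.9933)
n_6 = (+0.7669, -0.6418)
n_7 = (+0.9492, +0.3147)
  (0,1): δ = 135.85°  ·
  (0,2): δ = 69.00°  ·
  (0,3): δ = 14.48°  ✓
  (0,4): δ = 14.11°  ✓
  (0,5): δ = 36.68°  ✓
  (0,6): δ = 80.13°  ·
  (0,7): δ = 138.40°  ·
  (1,2): δ = 113.15°  ·
  (1,3): δ = 58.63°  ·
  (1,4): δ = 30.04°  ✓
  (1,5): δ = 7.47°  ✓
  (1,6): δ = 35.98°  ✓
  (1,7): δ = 94.25°  ·
  (2,3): δ = 125.48°  ·
  (2,4): δ = 96.89°  ·
  (2,5): δ = 74.32°  ·
  (2,6): δ = 30.87°  ✓
  (2,7): δ = 27.40°  ✓
  (3,4): δ = 151.41°  ·
  (3,5): δ = 128.85°  ·
  (3,6): δ = 85.39°  ·
  (3,7): δ = 27.12°  ✓
  (4,5): δ = 157.43°  ·
  (4,6): δ = 113.98°  ·
  (4,7): δ = 55.71°  ·
  (5,6): δ = 136.54°  ·
  (5,7): δ = 78.28°  ·
  (6,7): δ = 121.73°  ·
antipodal pairs: 9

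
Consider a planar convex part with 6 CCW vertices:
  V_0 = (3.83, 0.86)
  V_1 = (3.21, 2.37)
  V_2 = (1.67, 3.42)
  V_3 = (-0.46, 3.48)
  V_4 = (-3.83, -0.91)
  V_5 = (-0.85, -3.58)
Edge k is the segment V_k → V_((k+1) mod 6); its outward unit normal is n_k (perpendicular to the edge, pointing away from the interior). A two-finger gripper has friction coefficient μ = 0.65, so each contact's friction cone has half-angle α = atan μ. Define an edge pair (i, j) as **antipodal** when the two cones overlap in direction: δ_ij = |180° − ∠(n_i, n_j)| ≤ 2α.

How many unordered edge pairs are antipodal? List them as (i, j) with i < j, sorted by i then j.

α = atan 0.65 = 33.02°;  2α = 66.05°
n_0 = (+0.9251, +0.3798)
n_1 = (+0.5633, +0.8262)
n_2 = (+0.0282, +0.9996)
n_3 = (-0.7932, +0.6089)
n_4 = (-0.6673, -0.7448)
n_5 = (+0.6883, -0.7255)
  (0,1): δ = 146.61°  ·
  (0,2): δ = 113.94°  ·
  (0,3): δ = 59.83°  ✓
  (0,4): δ = 25.82°  ✓
  (0,5): δ = 111.17°  ·
  (1,2): δ = 147.33°  ·
  (1,3): δ = 93.22°  ·
  (1,4): δ = 7.57°  ✓
  (1,5): δ = 77.78°  ·
  (2,3): δ = 125.90°  ·
  (2,4): δ = 40.25°  ✓
  (2,5): δ = 45.11°  ✓
  (3,4): δ = 94.35°  ·
  (3,5): δ = 9.00°  ✓
  (4,5): δ = 94.65°  ·
antipodal pairs: 6

count = 6; pairs: (0,3), (0,4), (1,4), (2,4), (2,5), (3,5)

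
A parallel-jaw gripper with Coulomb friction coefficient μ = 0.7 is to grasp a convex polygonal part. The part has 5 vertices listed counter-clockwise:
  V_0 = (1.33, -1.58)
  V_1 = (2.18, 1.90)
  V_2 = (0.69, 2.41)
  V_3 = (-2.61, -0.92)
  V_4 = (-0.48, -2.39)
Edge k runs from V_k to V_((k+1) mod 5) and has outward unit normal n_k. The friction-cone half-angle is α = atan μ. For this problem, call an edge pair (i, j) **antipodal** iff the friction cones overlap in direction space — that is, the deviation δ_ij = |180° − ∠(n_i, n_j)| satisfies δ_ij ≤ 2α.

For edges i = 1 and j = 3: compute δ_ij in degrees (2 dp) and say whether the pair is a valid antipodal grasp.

δ = 15.72°, valid

α = atan 0.7 = 34.99°;  2α = 69.98°
edge 1: e_1 = (-1.49, +0.51);  n_1 = (+0.3238, +0.9461)
edge 3: e_3 = (+2.13, -1.47);  n_3 = (-0.5680, -0.8230)
∠(n_1, n_3) = 164.28°
δ = |180° − 164.28°| = 15.72°
15.72° ≤ 2α = 69.98°  →  valid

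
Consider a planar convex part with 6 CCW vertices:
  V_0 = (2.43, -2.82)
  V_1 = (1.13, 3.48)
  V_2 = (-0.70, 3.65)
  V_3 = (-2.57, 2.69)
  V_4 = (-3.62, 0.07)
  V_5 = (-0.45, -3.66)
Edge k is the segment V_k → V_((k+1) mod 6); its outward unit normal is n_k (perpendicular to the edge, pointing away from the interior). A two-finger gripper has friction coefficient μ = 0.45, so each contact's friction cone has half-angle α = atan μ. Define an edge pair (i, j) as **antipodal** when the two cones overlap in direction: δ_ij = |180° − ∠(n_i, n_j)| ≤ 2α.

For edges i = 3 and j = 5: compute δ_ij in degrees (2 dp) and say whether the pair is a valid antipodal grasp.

δ = 51.90°, invalid

α = atan 0.45 = 24.23°;  2α = 48.46°
edge 3: e_3 = (-1.05, -2.62);  n_3 = (-0.9282, +0.3720)
edge 5: e_5 = (+2.88, +0.84);  n_5 = (+0.2800, -0.9600)
∠(n_3, n_5) = 128.10°
δ = |180° − 128.10°| = 51.90°
51.90° > 2α = 48.46°  →  invalid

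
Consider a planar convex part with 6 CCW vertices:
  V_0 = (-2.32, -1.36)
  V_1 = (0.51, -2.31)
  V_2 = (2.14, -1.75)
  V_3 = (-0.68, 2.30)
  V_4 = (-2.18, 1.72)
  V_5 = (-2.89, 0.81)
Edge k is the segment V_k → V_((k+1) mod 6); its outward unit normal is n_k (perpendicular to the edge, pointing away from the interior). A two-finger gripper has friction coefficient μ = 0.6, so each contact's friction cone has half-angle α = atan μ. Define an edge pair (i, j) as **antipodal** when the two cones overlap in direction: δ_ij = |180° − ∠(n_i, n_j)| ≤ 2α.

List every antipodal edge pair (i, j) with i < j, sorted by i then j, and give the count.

count = 5; pairs: (0,2), (0,3), (1,3), (1,4), (2,5)

α = atan 0.6 = 30.96°;  2α = 61.93°
n_0 = (-0.3182, -0.9480)
n_1 = (+0.3249, -0.9457)
n_2 = (+0.8207, +0.5714)
n_3 = (-0.3606, +0.9327)
n_4 = (-0.7884, +0.6151)
n_5 = (-0.9672, -0.2541)
  (0,1): δ = 142.48°  ·
  (0,2): δ = 36.59°  ✓
  (0,3): δ = 39.70°  ✓
  (0,4): δ = 70.59°  ·
  (0,5): δ = 123.27°  ·
  (1,2): δ = 74.11°  ·
  (1,3): δ = 2.18°  ✓
  (1,4): δ = 33.08°  ✓
  (1,5): δ = 85.76°  ·
  (2,3): δ = 103.71°  ·
  (2,4): δ = 72.81°  ·
  (2,5): δ = 20.13°  ✓
  (3,4): δ = 149.10°  ·
  (3,5): δ = 96.42°  ·
  (4,5): δ = 127.32°  ·
antipodal pairs: 5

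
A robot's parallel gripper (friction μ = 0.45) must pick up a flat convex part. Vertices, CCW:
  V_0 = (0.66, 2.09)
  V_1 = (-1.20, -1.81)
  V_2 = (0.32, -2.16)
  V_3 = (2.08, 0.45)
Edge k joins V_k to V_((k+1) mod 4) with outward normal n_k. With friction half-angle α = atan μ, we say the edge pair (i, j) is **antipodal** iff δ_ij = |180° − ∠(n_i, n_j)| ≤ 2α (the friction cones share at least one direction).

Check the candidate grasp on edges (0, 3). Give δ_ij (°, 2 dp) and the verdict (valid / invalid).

α = atan 0.45 = 24.23°;  2α = 48.46°
edge 0: e_0 = (-1.86, -3.90);  n_0 = (-0.9026, +0.4305)
edge 3: e_3 = (-1.42, +1.64);  n_3 = (+0.7560, +0.6546)
∠(n_0, n_3) = 113.61°
δ = |180° − 113.61°| = 66.39°
66.39° > 2α = 48.46°  →  invalid

δ = 66.39°, invalid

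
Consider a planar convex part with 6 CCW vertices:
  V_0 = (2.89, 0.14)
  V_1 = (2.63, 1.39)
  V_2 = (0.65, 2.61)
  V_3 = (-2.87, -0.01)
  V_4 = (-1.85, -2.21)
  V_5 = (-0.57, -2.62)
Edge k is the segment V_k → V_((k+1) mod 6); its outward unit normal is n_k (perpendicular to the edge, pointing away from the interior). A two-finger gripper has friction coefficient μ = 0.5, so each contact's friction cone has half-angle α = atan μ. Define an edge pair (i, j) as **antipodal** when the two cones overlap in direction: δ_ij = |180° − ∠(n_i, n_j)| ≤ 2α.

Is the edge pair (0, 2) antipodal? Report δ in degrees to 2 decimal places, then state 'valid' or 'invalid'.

α = atan 0.5 = 26.57°;  2α = 53.13°
edge 0: e_0 = (-0.26, +1.25);  n_0 = (+0.9790, +0.2036)
edge 2: e_2 = (-3.52, -2.62);  n_2 = (-0.5971, +0.8022)
∠(n_0, n_2) = 114.91°
δ = |180° − 114.91°| = 65.09°
65.09° > 2α = 53.13°  →  invalid

δ = 65.09°, invalid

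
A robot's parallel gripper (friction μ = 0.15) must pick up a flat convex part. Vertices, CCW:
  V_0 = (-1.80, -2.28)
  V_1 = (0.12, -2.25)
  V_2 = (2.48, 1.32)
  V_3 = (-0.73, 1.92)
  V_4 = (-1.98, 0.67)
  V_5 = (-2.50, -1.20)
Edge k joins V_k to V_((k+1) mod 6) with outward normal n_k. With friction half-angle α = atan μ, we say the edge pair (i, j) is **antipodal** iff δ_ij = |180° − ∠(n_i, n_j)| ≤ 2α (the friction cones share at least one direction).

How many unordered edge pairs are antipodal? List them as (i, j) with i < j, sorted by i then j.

count = 2; pairs: (0,2), (1,3)

α = atan 0.15 = 8.53°;  2α = 17.06°
n_0 = (+0.0156, -0.9999)
n_1 = (+0.8342, -0.5515)
n_2 = (+0.1837, +0.9830)
n_3 = (-0.7071, +0.7071)
n_4 = (-0.9634, +0.2679)
n_5 = (-0.8392, -0.5439)
  (0,1): δ = 124.36°  ·
  (0,2): δ = 11.48°  ✓
  (0,3): δ = 44.10°  ·
  (0,4): δ = 73.56°  ·
  (0,5): δ = 122.05°  ·
  (1,2): δ = 67.12°  ·
  (1,3): δ = 11.53°  ✓
  (1,4): δ = 17.93°  ·
  (1,5): δ = 66.42°  ·
  (2,3): δ = 124.41°  ·
  (2,4): δ = 94.95°  ·
  (2,5): δ = 46.46°  ·
  (3,4): δ = 150.54°  ·
  (3,5): δ = 102.05°  ·
  (4,5): δ = 131.51°  ·
antipodal pairs: 2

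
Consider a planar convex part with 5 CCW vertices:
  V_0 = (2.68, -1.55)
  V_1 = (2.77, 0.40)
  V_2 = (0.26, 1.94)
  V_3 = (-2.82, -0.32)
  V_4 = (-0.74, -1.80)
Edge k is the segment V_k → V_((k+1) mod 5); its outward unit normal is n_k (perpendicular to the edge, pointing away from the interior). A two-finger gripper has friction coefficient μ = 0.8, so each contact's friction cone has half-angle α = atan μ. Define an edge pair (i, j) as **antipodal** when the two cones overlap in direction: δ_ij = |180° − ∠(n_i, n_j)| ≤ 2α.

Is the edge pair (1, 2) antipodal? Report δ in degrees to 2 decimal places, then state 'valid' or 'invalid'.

α = atan 0.8 = 38.66°;  2α = 77.32°
edge 1: e_1 = (-2.51, +1.54);  n_1 = (+0.5230, +0.8524)
edge 2: e_2 = (-3.08, -2.26);  n_2 = (-0.5916, +0.8062)
∠(n_1, n_2) = 67.80°
δ = |180° − 67.80°| = 112.20°
112.20° > 2α = 77.32°  →  invalid

δ = 112.20°, invalid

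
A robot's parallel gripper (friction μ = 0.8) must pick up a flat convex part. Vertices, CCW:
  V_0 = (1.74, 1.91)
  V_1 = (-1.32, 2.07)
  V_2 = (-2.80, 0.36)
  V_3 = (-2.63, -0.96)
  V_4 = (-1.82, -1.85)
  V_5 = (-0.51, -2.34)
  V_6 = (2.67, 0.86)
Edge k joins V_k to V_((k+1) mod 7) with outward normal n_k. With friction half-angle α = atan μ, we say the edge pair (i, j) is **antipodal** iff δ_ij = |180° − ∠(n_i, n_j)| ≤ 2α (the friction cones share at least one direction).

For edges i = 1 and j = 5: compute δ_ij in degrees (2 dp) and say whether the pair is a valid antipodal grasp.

α = atan 0.8 = 38.66°;  2α = 77.32°
edge 1: e_1 = (-1.48, -1.71);  n_1 = (-0.7561, +0.6544)
edge 5: e_5 = (+3.18, +3.20);  n_5 = (+0.7093, -0.7049)
∠(n_1, n_5) = 176.06°
δ = |180° − 176.06°| = 3.94°
3.94° ≤ 2α = 77.32°  →  valid

δ = 3.94°, valid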